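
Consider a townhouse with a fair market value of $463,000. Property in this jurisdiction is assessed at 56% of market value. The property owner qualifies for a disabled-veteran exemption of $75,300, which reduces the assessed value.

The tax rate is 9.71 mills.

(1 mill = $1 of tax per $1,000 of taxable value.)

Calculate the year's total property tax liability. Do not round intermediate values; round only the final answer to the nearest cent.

$1,786.45

Assessed value = $463,000 × 0.56 = $259,280
Taxable value = $259,280 − $75,300 = $183,980
Tax = $183,980 × 0.00971 = $1,786.4458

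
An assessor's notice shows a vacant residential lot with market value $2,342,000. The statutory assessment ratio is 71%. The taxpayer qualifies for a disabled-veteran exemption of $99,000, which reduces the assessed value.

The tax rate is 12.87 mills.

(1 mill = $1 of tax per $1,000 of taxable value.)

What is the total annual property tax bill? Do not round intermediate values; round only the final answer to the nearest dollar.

Assessed value = $2,342,000 × 0.71 = $1,662,820
Taxable value = $1,662,820 − $99,000 = $1,563,820
Tax = $1,563,820 × 0.01287 = $20,126.3634

$20,126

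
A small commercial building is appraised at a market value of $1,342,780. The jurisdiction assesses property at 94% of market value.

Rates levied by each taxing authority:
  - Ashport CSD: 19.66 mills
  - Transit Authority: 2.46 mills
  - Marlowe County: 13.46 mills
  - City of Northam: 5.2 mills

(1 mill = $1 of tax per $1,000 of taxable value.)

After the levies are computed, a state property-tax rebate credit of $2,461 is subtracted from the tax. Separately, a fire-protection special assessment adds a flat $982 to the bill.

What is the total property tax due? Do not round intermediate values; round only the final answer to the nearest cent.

Assessed value = $1,342,780 × 0.94 = $1,262,213.2
Ashport CSD: $1,262,213.2 × 0.01966 = $24,815.111512
Transit Authority: $1,262,213.2 × 0.00246 = $3,105.044472
Marlowe County: $1,262,213.2 × 0.01346 = $16,989.389672
City of Northam: $1,262,213.2 × 0.0052 = $6,563.50864
Levies subtotal = $51,473.054296
After credit = $51,473.054296 − $2,461 = $49,012.054296
Total = $49,012.054296 + $982 = $49,994.054296

$49,994.05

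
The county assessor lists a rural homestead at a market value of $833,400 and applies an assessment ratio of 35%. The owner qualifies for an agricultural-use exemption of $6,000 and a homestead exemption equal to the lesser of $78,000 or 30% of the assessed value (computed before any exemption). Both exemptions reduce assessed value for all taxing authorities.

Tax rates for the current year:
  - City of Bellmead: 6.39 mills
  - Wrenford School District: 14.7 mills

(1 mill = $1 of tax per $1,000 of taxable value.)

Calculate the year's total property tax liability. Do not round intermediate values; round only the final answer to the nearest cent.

$4,380.18

Assessed value = $833,400 × 0.35 = $291,690
Homestead exemption = min($78,000, 30% × $291,690) = min($78,000, $87,507) = $78,000 (dollar cap binds)
Taxable value = $291,690 − $6,000 − $78,000 = $207,690
City of Bellmead: $207,690 × 0.00639 = $1,327.1391
Wrenford School District: $207,690 × 0.0147 = $3,053.043
Total = $4,380.1821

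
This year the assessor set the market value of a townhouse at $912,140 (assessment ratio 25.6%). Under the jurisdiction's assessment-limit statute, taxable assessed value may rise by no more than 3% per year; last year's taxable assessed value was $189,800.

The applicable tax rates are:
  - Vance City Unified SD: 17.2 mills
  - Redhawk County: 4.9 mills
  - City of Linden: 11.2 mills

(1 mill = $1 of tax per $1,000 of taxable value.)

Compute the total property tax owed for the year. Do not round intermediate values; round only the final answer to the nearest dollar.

$6,510

Uncapped assessed value = $912,140 × 0.256 = $233,507.84
Cap limit = $189,800 × 1.03 = $195,494
Taxable assessed value = min($233,507.84, $195,494) = $195,494 (cap binds)
Vance City Unified SD: $195,494 × 0.0172 = $3,362.4968
Redhawk County: $195,494 × 0.0049 = $957.9206
City of Linden: $195,494 × 0.0112 = $2,189.5328
Total = $6,509.9502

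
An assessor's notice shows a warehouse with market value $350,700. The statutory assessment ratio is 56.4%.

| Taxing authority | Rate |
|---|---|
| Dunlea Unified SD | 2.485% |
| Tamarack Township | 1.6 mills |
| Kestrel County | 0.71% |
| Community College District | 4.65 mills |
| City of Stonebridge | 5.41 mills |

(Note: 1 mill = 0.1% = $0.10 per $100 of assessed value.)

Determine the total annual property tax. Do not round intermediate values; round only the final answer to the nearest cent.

$8,625.83

Assessed value = $350,700 × 0.564 = $197,794.8
Dunlea Unified SD: $197,794.8 × 0.02485 = $4,915.20078
Tamarack Township: $197,794.8 × 0.0016 = $316.47168
Kestrel County: $197,794.8 × 0.0071 = $1,404.34308
Community College District: $197,794.8 × 0.00465 = $919.74582
City of Stonebridge: $197,794.8 × 0.00541 = $1,070.069868
Total = $8,625.831228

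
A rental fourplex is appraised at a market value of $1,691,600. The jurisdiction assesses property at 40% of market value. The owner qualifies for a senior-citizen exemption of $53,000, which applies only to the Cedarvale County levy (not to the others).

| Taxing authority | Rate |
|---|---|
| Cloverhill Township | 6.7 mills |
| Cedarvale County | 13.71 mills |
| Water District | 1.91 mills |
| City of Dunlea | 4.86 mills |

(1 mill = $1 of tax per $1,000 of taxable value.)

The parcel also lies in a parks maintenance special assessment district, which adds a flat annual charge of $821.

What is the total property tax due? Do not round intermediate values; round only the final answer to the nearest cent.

Assessed value = $1,691,600 × 0.4 = $676,640
Cloverhill Township: $676,640 × 0.0067 = $4,533.488
Cedarvale County: ($676,640 − $53,000) × 0.01371 = $623,640 × 0.01371 = $8,550.1044
Water District: $676,640 × 0.00191 = $1,292.3824
City of Dunlea: $676,640 × 0.00486 = $3,288.4704
Levies subtotal = $17,664.4452
Total = $17,664.4452 + $821 = $18,485.4452

$18,485.45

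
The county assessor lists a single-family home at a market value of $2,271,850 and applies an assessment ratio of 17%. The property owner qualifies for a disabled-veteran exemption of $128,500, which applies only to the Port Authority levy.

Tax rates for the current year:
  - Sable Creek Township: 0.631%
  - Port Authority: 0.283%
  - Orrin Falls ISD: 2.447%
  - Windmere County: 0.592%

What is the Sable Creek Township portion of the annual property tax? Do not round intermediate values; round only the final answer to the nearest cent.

Assessed value = $2,271,850 × 0.17 = $386,214.5
Sable Creek Township taxable value = $386,214.5 (exemption does not apply)
Sable Creek Township levy = $386,214.5 × 0.00631 = $2,437.013495

$2,437.01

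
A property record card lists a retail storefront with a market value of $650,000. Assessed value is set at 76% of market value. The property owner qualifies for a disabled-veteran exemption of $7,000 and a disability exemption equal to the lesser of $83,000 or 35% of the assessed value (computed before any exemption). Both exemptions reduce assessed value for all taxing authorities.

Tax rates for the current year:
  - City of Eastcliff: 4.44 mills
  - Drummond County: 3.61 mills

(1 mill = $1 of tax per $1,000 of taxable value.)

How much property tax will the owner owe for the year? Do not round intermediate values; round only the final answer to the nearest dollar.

$3,252

Assessed value = $650,000 × 0.76 = $494,000
Disability exemption = min($83,000, 35% × $494,000) = min($83,000, $172,900) = $83,000 (dollar cap binds)
Taxable value = $494,000 − $7,000 − $83,000 = $404,000
City of Eastcliff: $404,000 × 0.00444 = $1,793.76
Drummond County: $404,000 × 0.00361 = $1,458.44
Total = $3,252.2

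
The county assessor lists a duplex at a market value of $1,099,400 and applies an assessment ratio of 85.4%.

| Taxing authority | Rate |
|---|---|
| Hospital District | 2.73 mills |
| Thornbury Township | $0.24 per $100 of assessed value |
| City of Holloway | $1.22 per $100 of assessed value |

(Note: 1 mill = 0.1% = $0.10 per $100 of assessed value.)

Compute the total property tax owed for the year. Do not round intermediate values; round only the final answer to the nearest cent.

Assessed value = $1,099,400 × 0.854 = $938,887.6
Hospital District: $938,887.6 × 0.00273 = $2,563.163148
Thornbury Township: $938,887.6 × 0.0024 = $2,253.33024
City of Holloway: $938,887.6 × 0.0122 = $11,454.42872
Total = $16,270.922108

$16,270.92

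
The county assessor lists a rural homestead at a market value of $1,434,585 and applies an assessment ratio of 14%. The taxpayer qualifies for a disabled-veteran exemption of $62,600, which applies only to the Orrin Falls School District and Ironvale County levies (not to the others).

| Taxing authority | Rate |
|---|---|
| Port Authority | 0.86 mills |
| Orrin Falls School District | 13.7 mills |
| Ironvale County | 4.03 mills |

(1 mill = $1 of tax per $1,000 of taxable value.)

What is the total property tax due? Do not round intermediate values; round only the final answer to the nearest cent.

Assessed value = $1,434,585 × 0.14 = $200,841.9
Port Authority: $200,841.9 × 0.00086 = $172.724034
Orrin Falls School District: ($200,841.9 − $62,600) × 0.0137 = $138,241.9 × 0.0137 = $1,893.91403
Ironvale County: ($200,841.9 − $62,600) × 0.00403 = $138,241.9 × 0.00403 = $557.114857
Total = $2,623.752921

$2,623.75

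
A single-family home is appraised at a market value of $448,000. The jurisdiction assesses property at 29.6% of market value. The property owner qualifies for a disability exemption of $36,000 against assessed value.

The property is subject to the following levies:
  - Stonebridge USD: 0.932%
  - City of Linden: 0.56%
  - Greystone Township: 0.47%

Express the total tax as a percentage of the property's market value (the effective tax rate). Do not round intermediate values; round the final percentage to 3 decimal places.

0.423%

Assessed value = $448,000 × 0.296 = $132,608
Taxable value = $132,608 − $36,000 = $96,608
Stonebridge USD: $96,608 × 0.00932 = $900.38656
City of Linden: $96,608 × 0.0056 = $541.0048
Greystone Township: $96,608 × 0.0047 = $454.0576
Total tax = $1,895.44896
Effective rate = $1,895.44896 ÷ $448,000 = 0.423% of market value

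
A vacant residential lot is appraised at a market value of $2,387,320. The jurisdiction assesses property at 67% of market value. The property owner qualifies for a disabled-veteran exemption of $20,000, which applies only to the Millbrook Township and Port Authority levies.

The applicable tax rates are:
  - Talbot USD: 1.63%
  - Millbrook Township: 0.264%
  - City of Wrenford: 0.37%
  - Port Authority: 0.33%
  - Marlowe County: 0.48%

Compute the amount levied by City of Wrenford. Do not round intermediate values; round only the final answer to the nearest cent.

Assessed value = $2,387,320 × 0.67 = $1,599,504.4
City of Wrenford taxable value = $1,599,504.4 (exemption does not apply)
City of Wrenford levy = $1,599,504.4 × 0.0037 = $5,918.16628

$5,918.17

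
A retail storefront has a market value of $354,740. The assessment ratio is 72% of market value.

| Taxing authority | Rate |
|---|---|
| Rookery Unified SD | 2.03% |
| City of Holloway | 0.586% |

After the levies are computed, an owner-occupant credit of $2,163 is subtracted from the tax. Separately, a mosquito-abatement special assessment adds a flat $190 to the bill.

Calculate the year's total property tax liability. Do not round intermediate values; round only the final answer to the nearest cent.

$4,708.60

Assessed value = $354,740 × 0.72 = $255,412.8
Rookery Unified SD: $255,412.8 × 0.0203 = $5,184.87984
City of Holloway: $255,412.8 × 0.00586 = $1,496.719008
Levies subtotal = $6,681.598848
After credit = $6,681.598848 − $2,163 = $4,518.598848
Total = $4,518.598848 + $190 = $4,708.598848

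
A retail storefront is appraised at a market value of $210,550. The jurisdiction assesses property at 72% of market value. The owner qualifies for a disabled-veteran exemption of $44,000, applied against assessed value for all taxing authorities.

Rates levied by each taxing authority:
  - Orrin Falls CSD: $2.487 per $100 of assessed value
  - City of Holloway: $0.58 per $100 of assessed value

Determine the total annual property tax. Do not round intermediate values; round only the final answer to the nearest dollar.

Assessed value = $210,550 × 0.72 = $151,596
Taxable value = $151,596 − $44,000 = $107,596
Orrin Falls CSD: $107,596 × 0.02487 = $2,675.91252
City of Holloway: $107,596 × 0.0058 = $624.0568
Total = $2,675.91252 + $624.0568 = $3,299.96932

$3,300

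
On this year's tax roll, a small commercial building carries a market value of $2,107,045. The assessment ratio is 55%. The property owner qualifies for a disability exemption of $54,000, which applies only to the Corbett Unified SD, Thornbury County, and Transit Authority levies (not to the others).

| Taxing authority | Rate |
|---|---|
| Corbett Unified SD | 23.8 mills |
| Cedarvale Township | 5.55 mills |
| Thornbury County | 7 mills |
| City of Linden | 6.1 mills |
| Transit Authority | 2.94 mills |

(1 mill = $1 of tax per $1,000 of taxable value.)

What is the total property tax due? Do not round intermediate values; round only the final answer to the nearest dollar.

$50,779

Assessed value = $2,107,045 × 0.55 = $1,158,874.75
Corbett Unified SD: ($1,158,874.75 − $54,000) × 0.0238 = $1,104,874.75 × 0.0238 = $26,296.01905
Cedarvale Township: $1,158,874.75 × 0.00555 = $6,431.7548625
Thornbury County: ($1,158,874.75 − $54,000) × 0.007 = $1,104,874.75 × 0.007 = $7,734.12325
City of Linden: $1,158,874.75 × 0.0061 = $7,069.135975
Transit Authority: ($1,158,874.75 − $54,000) × 0.00294 = $1,104,874.75 × 0.00294 = $3,248.331765
Total = $50,779.3649025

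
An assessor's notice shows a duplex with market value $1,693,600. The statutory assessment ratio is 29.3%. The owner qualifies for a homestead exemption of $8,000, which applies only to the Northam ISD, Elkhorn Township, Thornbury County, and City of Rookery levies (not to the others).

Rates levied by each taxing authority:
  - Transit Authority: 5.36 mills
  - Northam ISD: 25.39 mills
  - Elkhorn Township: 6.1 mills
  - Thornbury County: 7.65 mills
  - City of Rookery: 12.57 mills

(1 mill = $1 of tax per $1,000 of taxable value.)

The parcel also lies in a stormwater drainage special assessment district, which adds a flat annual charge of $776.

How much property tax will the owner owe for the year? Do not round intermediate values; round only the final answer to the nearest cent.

Assessed value = $1,693,600 × 0.293 = $496,224.8
Transit Authority: $496,224.8 × 0.00536 = $2,659.764928
Northam ISD: ($496,224.8 − $8,000) × 0.02539 = $488,224.8 × 0.02539 = $12,396.027672
Elkhorn Township: ($496,224.8 − $8,000) × 0.0061 = $488,224.8 × 0.0061 = $2,978.17128
Thornbury County: ($496,224.8 − $8,000) × 0.00765 = $488,224.8 × 0.00765 = $3,734.91972
City of Rookery: ($496,224.8 − $8,000) × 0.01257 = $488,224.8 × 0.01257 = $6,136.985736
Levies subtotal = $27,905.869336
Total = $27,905.869336 + $776 = $28,681.869336

$28,681.87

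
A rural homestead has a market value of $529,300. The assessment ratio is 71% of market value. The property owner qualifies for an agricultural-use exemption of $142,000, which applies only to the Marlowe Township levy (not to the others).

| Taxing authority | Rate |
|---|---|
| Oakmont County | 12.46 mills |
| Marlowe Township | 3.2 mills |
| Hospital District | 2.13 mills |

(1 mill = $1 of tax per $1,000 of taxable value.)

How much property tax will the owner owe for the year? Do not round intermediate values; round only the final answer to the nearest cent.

$6,231.14

Assessed value = $529,300 × 0.71 = $375,803
Oakmont County: $375,803 × 0.01246 = $4,682.50538
Marlowe Township: ($375,803 − $142,000) × 0.0032 = $233,803 × 0.0032 = $748.1696
Hospital District: $375,803 × 0.00213 = $800.46039
Total = $6,231.13537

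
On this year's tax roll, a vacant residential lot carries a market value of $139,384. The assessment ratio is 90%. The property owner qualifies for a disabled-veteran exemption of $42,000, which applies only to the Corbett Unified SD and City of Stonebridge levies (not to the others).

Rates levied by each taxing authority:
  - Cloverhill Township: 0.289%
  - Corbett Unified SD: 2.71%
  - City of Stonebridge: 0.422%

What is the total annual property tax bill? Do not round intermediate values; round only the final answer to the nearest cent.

$2,976.05

Assessed value = $139,384 × 0.9 = $125,445.6
Cloverhill Township: $125,445.6 × 0.00289 = $362.537784
Corbett Unified SD: ($125,445.6 − $42,000) × 0.0271 = $83,445.6 × 0.0271 = $2,261.37576
City of Stonebridge: ($125,445.6 − $42,000) × 0.00422 = $83,445.6 × 0.00422 = $352.140432
Total = $2,976.053976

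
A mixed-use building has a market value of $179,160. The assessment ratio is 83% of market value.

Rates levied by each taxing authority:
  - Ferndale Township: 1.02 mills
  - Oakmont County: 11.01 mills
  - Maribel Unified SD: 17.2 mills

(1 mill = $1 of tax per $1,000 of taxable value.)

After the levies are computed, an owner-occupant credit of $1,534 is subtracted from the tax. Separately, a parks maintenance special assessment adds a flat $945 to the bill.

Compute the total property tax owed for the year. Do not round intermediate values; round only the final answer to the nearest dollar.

$3,758

Assessed value = $179,160 × 0.83 = $148,702.8
Ferndale Township: $148,702.8 × 0.00102 = $151.676856
Oakmont County: $148,702.8 × 0.01101 = $1,637.217828
Maribel Unified SD: $148,702.8 × 0.0172 = $2,557.68816
Levies subtotal = $4,346.582844
After credit = $4,346.582844 − $1,534 = $2,812.582844
Total = $2,812.582844 + $945 = $3,757.582844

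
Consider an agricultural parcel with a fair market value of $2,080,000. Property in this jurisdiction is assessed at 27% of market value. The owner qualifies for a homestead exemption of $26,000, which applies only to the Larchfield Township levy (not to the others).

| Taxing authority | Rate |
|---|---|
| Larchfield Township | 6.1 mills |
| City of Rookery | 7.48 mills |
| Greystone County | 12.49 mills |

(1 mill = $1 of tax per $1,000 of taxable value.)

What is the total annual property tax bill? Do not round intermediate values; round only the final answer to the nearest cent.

$14,482.31

Assessed value = $2,080,000 × 0.27 = $561,600
Larchfield Township: ($561,600 − $26,000) × 0.0061 = $535,600 × 0.0061 = $3,267.16
City of Rookery: $561,600 × 0.00748 = $4,200.768
Greystone County: $561,600 × 0.01249 = $7,014.384
Total = $14,482.312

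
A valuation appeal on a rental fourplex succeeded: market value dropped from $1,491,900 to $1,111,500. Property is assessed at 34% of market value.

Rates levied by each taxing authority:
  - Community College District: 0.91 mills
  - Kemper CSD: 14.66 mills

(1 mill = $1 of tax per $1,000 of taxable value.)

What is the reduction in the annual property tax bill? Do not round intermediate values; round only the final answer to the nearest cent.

$2,013.76

Old assessed value = $1,491,900 × 0.34 = $507,246
New assessed value = $1,111,500 × 0.34 = $377,910
Combined rate = 0.00091 + 0.01466 = 0.01557
Old tax = $507,246 × 0.01557 = $7,897.82022
New tax = $377,910 × 0.01557 = $5,884.0587
Reduction = $7,897.82022 − $5,884.0587 = $2,013.76152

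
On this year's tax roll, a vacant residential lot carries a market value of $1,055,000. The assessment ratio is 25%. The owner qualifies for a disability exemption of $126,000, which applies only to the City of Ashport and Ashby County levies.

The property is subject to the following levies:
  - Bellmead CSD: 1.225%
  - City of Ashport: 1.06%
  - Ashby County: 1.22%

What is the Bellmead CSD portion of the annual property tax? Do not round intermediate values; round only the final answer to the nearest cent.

$3,230.94

Assessed value = $1,055,000 × 0.25 = $263,750
Bellmead CSD taxable value = $263,750 (exemption does not apply)
Bellmead CSD levy = $263,750 × 0.01225 = $3,230.9375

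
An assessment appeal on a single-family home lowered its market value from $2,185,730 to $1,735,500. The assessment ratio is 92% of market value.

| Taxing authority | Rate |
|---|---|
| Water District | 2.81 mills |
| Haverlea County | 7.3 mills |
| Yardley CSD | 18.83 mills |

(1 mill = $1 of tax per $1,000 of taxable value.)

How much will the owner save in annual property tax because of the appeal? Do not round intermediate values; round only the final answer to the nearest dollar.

$11,987

Old assessed value = $2,185,730 × 0.92 = $2,010,871.6
New assessed value = $1,735,500 × 0.92 = $1,596,660
Combined rate = 0.00281 + 0.0073 + 0.01883 = 0.02894
Old tax = $2,010,871.6 × 0.02894 = $58,194.624104
New tax = $1,596,660 × 0.02894 = $46,207.3404
Reduction = $58,194.624104 − $46,207.3404 = $11,987.283704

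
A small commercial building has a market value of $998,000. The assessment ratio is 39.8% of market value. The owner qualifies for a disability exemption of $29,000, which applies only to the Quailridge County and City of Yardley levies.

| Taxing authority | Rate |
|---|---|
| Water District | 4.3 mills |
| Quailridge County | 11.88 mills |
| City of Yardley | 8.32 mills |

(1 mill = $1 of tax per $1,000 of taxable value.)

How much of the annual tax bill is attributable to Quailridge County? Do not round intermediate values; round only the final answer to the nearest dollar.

Assessed value = $998,000 × 0.398 = $397,204
Quailridge County taxable value = $397,204 − $29,000 = $368,204
Quailridge County levy = $368,204 × 0.01188 = $4,374.26352

$4,374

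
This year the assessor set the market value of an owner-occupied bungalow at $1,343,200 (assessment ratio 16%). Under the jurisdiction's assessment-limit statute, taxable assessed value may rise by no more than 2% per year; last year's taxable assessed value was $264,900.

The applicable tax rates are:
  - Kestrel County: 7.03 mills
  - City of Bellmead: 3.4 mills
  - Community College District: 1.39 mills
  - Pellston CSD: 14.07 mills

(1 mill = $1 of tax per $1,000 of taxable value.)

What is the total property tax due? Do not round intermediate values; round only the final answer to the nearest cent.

$5,564.07

Uncapped assessed value = $1,343,200 × 0.16 = $214,912
Cap limit = $264,900 × 1.02 = $270,198
Taxable assessed value = min($214,912, $270,198) = $214,912 (cap does not bind)
Kestrel County: $214,912 × 0.00703 = $1,510.83136
City of Bellmead: $214,912 × 0.0034 = $730.7008
Community College District: $214,912 × 0.00139 = $298.72768
Pellston CSD: $214,912 × 0.01407 = $3,023.81184
Total = $5,564.07168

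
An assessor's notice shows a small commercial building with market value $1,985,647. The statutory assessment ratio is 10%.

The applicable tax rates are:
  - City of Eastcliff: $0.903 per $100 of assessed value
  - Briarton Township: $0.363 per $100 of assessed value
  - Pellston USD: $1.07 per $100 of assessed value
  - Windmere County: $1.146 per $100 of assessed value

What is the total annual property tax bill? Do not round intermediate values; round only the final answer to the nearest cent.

$6,914.02

Assessed value = $1,985,647 × 0.1 = $198,564.7
City of Eastcliff: $198,564.7 × 0.00903 = $1,793.039241
Briarton Township: $198,564.7 × 0.00363 = $720.789861
Pellston USD: $198,564.7 × 0.0107 = $2,124.64229
Windmere County: $198,564.7 × 0.01146 = $2,275.551462
Total = $1,793.039241 + $720.789861 + $2,124.64229 + $2,275.551462 = $6,914.022854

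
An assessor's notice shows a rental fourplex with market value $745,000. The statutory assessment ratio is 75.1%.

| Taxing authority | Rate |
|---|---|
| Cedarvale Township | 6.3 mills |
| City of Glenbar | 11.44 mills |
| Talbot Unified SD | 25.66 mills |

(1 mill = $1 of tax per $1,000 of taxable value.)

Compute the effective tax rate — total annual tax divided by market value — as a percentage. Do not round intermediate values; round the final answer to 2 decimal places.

Assessed value = $745,000 × 0.751 = $559,495
Cedarvale Township: $559,495 × 0.0063 = $3,524.8185
City of Glenbar: $559,495 × 0.01144 = $6,400.6228
Talbot Unified SD: $559,495 × 0.02566 = $14,356.6417
Total tax = $24,282.083
Effective rate = $24,282.083 ÷ $745,000 = 3.26% of market value

3.26%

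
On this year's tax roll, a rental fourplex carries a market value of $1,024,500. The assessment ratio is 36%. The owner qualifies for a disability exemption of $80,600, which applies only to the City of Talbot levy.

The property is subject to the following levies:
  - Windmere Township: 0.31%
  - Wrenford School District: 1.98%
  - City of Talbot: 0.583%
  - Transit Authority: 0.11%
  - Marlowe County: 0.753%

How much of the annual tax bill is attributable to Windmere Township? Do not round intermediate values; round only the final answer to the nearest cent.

Assessed value = $1,024,500 × 0.36 = $368,820
Windmere Township taxable value = $368,820 (exemption does not apply)
Windmere Township levy = $368,820 × 0.0031 = $1,143.342

$1,143.34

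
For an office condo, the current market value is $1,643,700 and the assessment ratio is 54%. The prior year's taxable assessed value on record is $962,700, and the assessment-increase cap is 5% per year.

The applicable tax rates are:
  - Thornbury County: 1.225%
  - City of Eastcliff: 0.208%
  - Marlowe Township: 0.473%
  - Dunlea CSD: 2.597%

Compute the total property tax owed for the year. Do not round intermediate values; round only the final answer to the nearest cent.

Uncapped assessed value = $1,643,700 × 0.54 = $887,598
Cap limit = $962,700 × 1.05 = $1,010,835
Taxable assessed value = min($887,598, $1,010,835) = $887,598 (cap does not bind)
Thornbury County: $887,598 × 0.01225 = $10,873.0755
City of Eastcliff: $887,598 × 0.00208 = $1,846.20384
Marlowe Township: $887,598 × 0.00473 = $4,198.33854
Dunlea CSD: $887,598 × 0.02597 = $23,050.92006
Total = $39,968.53794

$39,968.54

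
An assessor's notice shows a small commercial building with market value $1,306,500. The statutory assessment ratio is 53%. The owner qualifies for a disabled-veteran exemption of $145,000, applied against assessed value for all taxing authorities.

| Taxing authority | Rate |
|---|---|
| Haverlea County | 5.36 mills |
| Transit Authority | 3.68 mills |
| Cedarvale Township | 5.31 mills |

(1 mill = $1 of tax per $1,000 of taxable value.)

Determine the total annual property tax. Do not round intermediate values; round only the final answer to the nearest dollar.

Assessed value = $1,306,500 × 0.53 = $692,445
Taxable value = $692,445 − $145,000 = $547,445
Haverlea County: $547,445 × 0.00536 = $2,934.3052
Transit Authority: $547,445 × 0.00368 = $2,014.5976
Cedarvale Township: $547,445 × 0.00531 = $2,906.93295
Total = $2,934.3052 + $2,014.5976 + $2,906.93295 = $7,855.83575

$7,856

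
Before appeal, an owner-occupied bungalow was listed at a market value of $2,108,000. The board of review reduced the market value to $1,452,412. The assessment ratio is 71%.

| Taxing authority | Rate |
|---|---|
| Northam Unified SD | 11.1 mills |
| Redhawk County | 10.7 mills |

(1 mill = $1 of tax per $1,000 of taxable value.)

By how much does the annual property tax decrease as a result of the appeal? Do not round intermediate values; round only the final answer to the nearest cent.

$10,147.19

Old assessed value = $2,108,000 × 0.71 = $1,496,680
New assessed value = $1,452,412 × 0.71 = $1,031,212.52
Combined rate = 0.0111 + 0.0107 = 0.0218
Old tax = $1,496,680 × 0.0218 = $32,627.624
New tax = $1,031,212.52 × 0.0218 = $22,480.432936
Reduction = $32,627.624 − $22,480.432936 = $10,147.191064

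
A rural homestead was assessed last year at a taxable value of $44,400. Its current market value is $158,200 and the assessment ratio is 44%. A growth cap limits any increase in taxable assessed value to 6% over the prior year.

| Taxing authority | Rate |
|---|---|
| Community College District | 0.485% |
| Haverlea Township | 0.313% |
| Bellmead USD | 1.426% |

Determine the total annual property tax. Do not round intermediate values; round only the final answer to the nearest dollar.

$1,047

Uncapped assessed value = $158,200 × 0.44 = $69,608
Cap limit = $44,400 × 1.06 = $47,064
Taxable assessed value = min($69,608, $47,064) = $47,064 (cap binds)
Community College District: $47,064 × 0.00485 = $228.2604
Haverlea Township: $47,064 × 0.00313 = $147.31032
Bellmead USD: $47,064 × 0.01426 = $671.13264
Total = $1,046.70336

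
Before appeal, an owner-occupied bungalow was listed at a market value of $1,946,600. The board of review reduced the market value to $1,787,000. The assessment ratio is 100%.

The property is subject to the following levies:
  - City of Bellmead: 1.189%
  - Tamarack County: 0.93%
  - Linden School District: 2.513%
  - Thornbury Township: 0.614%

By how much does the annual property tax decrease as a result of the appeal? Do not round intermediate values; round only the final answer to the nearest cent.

$8,372.62

Old assessed value = $1,946,600 × 1 = $1,946,600
New assessed value = $1,787,000 × 1 = $1,787,000
Combined rate = 0.01189 + 0.0093 + 0.02513 + 0.00614 = 0.05246
Old tax = $1,946,600 × 0.05246 = $102,118.636
New tax = $1,787,000 × 0.05246 = $93,746.02
Reduction = $102,118.636 − $93,746.02 = $8,372.616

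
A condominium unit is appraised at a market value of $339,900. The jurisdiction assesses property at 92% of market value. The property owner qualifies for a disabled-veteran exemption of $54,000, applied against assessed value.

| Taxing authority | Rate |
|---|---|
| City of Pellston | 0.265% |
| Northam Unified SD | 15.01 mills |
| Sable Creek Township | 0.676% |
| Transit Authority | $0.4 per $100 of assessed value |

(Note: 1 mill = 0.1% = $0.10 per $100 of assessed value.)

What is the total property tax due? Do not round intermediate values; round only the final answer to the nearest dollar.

Assessed value = $339,900 × 0.92 = $312,708
Taxable value = $312,708 − $54,000 = $258,708
City of Pellston: $258,708 × 0.00265 = $685.5762
Northam Unified SD: $258,708 × 0.01501 = $3,883.20708
Sable Creek Township: $258,708 × 0.00676 = $1,748.86608
Transit Authority: $258,708 × 0.004 = $1,034.832
Total = $7,352.48136

$7,352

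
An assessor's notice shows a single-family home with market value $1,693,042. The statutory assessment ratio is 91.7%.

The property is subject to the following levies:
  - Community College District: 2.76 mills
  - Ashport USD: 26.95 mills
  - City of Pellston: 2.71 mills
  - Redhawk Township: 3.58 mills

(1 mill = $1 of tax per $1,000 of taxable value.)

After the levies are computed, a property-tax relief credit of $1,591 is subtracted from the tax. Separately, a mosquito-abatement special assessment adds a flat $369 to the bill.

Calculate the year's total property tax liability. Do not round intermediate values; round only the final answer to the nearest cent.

$54,668.70

Assessed value = $1,693,042 × 0.917 = $1,552,519.514
Community College District: $1,552,519.514 × 0.00276 = $4,284.95385864
Ashport USD: $1,552,519.514 × 0.02695 = $41,840.4009023
City of Pellston: $1,552,519.514 × 0.00271 = $4,207.32788294
Redhawk Township: $1,552,519.514 × 0.00358 = $5,558.01986012
Levies subtotal = $55,890.702504
After credit = $55,890.702504 − $1,591 = $54,299.702504
Total = $54,299.702504 + $369 = $54,668.702504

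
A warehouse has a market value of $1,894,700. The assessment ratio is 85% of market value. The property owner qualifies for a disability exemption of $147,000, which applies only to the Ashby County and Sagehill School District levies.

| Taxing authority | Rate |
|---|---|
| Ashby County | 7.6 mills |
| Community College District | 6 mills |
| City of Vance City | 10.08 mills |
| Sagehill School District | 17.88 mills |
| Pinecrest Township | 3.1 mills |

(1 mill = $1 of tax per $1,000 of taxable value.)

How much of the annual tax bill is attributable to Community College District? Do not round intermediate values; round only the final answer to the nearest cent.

Assessed value = $1,894,700 × 0.85 = $1,610,495
Community College District taxable value = $1,610,495 (exemption does not apply)
Community College District levy = $1,610,495 × 0.006 = $9,662.97

$9,662.97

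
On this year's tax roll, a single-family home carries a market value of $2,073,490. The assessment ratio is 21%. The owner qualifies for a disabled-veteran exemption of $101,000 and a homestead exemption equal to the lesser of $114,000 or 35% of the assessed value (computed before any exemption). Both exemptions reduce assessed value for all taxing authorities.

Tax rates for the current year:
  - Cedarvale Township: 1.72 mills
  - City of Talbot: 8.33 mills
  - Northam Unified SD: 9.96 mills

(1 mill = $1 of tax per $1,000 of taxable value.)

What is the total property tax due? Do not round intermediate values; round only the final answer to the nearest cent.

Assessed value = $2,073,490 × 0.21 = $435,432.9
Homestead exemption = min($114,000, 35% × $435,432.9) = min($114,000, $152,401.515) = $114,000 (dollar cap binds)
Taxable value = $435,432.9 − $101,000 − $114,000 = $220,432.9
Cedarvale Township: $220,432.9 × 0.00172 = $379.144588
City of Talbot: $220,432.9 × 0.00833 = $1,836.206057
Northam Unified SD: $220,432.9 × 0.00996 = $2,195.511684
Total = $4,410.862329

$4,410.86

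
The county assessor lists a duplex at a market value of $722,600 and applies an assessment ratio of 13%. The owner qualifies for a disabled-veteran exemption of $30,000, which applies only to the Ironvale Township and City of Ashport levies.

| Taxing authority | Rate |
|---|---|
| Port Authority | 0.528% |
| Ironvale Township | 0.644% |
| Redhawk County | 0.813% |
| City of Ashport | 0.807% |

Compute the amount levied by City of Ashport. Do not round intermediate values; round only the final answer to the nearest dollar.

$516

Assessed value = $722,600 × 0.13 = $93,938
City of Ashport taxable value = $93,938 − $30,000 = $63,938
City of Ashport levy = $63,938 × 0.00807 = $515.97966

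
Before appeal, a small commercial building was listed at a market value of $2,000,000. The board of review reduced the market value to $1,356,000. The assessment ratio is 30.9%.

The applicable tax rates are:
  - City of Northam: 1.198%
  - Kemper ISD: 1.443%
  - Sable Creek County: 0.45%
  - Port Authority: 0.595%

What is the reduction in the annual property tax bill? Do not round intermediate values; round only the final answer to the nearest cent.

Old assessed value = $2,000,000 × 0.309 = $618,000
New assessed value = $1,356,000 × 0.309 = $419,004
Combined rate = 0.01198 + 0.01443 + 0.0045 + 0.00595 = 0.03686
Old tax = $618,000 × 0.03686 = $22,779.48
New tax = $419,004 × 0.03686 = $15,444.48744
Reduction = $22,779.48 − $15,444.48744 = $7,334.99256

$7,334.99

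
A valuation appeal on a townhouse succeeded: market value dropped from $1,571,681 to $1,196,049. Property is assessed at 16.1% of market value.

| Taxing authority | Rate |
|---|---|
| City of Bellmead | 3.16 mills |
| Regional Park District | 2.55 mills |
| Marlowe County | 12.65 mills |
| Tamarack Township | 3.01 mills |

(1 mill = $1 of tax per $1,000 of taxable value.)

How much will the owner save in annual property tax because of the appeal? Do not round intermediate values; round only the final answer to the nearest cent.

Old assessed value = $1,571,681 × 0.161 = $253,040.641
New assessed value = $1,196,049 × 0.161 = $192,563.889
Combined rate = 0.00316 + 0.00255 + 0.01265 + 0.00301 = 0.02137
Old tax = $253,040.641 × 0.02137 = $5,407.47849817
New tax = $192,563.889 × 0.02137 = $4,115.09030793
Reduction = $5,407.47849817 − $4,115.09030793 = $1,292.38819024

$1,292.39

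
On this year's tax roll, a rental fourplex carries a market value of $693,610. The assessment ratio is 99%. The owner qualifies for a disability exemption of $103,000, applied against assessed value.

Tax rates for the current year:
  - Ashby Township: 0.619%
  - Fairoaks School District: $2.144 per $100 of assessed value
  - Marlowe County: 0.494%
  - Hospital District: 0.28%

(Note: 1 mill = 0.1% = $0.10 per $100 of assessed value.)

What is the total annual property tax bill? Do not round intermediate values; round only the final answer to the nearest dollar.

$20,645

Assessed value = $693,610 × 0.99 = $686,673.9
Taxable value = $686,673.9 − $103,000 = $583,673.9
Ashby Township: $583,673.9 × 0.00619 = $3,612.941441
Fairoaks School District: $583,673.9 × 0.02144 = $12,513.968416
Marlowe County: $583,673.9 × 0.00494 = $2,883.349066
Hospital District: $583,673.9 × 0.0028 = $1,634.28692
Total = $20,644.545843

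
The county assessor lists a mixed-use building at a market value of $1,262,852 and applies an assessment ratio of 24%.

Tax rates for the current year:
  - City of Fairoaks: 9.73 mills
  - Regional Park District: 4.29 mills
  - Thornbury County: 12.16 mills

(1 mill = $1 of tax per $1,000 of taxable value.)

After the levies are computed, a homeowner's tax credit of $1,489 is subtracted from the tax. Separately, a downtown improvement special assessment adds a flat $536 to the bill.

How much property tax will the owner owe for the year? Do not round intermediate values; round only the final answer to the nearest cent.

$6,981.75

Assessed value = $1,262,852 × 0.24 = $303,084.48
City of Fairoaks: $303,084.48 × 0.00973 = $2,949.0119904
Regional Park District: $303,084.48 × 0.00429 = $1,300.2324192
Thornbury County: $303,084.48 × 0.01216 = $3,685.5072768
Levies subtotal = $7,934.7516864
After credit = $7,934.7516864 − $1,489 = $6,445.7516864
Total = $6,445.7516864 + $536 = $6,981.7516864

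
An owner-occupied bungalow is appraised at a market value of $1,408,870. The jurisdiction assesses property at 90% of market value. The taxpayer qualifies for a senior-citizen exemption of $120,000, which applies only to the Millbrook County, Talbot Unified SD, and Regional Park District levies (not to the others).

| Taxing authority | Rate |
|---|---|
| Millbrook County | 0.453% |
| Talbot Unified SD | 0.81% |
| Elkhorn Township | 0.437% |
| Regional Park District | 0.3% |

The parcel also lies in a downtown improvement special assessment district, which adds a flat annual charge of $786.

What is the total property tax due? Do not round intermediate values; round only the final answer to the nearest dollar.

Assessed value = $1,408,870 × 0.9 = $1,267,983
Millbrook County: ($1,267,983 − $120,000) × 0.00453 = $1,147,983 × 0.00453 = $5,200.36299
Talbot Unified SD: ($1,267,983 − $120,000) × 0.0081 = $1,147,983 × 0.0081 = $9,298.6623
Elkhorn Township: $1,267,983 × 0.00437 = $5,541.08571
Regional Park District: ($1,267,983 − $120,000) × 0.003 = $1,147,983 × 0.003 = $3,443.949
Levies subtotal = $23,484.06
Total = $23,484.06 + $786 = $24,270.06

$24,270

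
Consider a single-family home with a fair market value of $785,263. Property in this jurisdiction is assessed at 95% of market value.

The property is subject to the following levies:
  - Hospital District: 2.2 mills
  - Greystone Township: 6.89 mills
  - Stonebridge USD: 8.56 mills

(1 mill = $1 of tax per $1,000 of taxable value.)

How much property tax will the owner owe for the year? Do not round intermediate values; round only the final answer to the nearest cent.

$13,166.90

Assessed value = $785,263 × 0.95 = $745,999.85
Hospital District: $745,999.85 × 0.0022 = $1,641.19967
Greystone Township: $745,999.85 × 0.00689 = $5,139.9389665
Stonebridge USD: $745,999.85 × 0.00856 = $6,385.758716
Total = $1,641.19967 + $5,139.9389665 + $6,385.758716 = $13,166.8973525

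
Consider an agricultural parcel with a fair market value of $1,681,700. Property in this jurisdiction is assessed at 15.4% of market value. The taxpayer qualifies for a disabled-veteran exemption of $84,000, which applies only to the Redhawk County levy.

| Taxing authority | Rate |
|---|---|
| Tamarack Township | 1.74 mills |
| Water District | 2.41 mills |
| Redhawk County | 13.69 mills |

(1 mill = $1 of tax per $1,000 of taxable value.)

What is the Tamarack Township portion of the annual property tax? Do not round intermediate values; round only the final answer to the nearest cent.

$450.63

Assessed value = $1,681,700 × 0.154 = $258,981.8
Tamarack Township taxable value = $258,981.8 (exemption does not apply)
Tamarack Township levy = $258,981.8 × 0.00174 = $450.628332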